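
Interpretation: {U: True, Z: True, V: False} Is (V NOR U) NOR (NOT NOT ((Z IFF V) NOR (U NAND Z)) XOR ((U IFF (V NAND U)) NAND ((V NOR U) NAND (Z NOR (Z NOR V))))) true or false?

False

Substituting U=True, Z=True, V=False:
V NOR U = False NOR True = False
Z IFF V = True IFF False = False
U NAND Z = True NAND True = False
(Z IFF V) NOR (U NAND Z) = False NOR False = True
NOT ((Z IFF V) NOR (U NAND Z)) = NOT True = False
NOT NOT ((Z IFF V) NOR (U NAND Z)) = NOT False = True
V NAND U = False NAND True = True
U IFF (V NAND U) = True IFF True = True
V NOR U = False NOR True = False
Z NOR V = True NOR False = False
Z NOR (Z NOR V) = True NOR False = False
(V NOR U) NAND (Z NOR (Z NOR V)) = False NAND False = True
(U IFF (V NAND U)) NAND ((V NOR U) NAND (Z NOR (Z NOR V))) = True NAND True = False
NOT NOT ((Z IFF V) NOR (U NAND Z)) XOR ((U IFF (V NAND U)) NAND ((V NOR U) NAND (Z NOR (Z NOR V)))) = True XOR False = True
(V NOR U) NOR (NOT NOT ((Z IFF V) NOR (U NAND Z)) XOR ((U IFF (V NAND U)) NAND ((V NOR U) NAND (Z NOR (Z NOR V))))) = False NOR True = False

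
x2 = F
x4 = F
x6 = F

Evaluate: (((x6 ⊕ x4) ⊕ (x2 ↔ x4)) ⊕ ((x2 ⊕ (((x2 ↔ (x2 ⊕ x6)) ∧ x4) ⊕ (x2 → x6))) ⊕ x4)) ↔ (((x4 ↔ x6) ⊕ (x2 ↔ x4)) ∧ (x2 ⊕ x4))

x6 ⊕ x4 = F ⊕ F = F
x2 ↔ x4 = F ↔ F = T
(x6 ⊕ x4) ⊕ (x2 ↔ x4) = F ⊕ T = T
x2 ⊕ x6 = F ⊕ F = F
x2 ↔ (x2 ⊕ x6) = F ↔ F = T
(x2 ↔ (x2 ⊕ x6)) ∧ x4 = T ∧ F = F
x2 → x6 = F → F = T
((x2 ↔ (x2 ⊕ x6)) ∧ x4) ⊕ (x2 → x6) = F ⊕ T = T
x2 ⊕ (((x2 ↔ (x2 ⊕ x6)) ∧ x4) ⊕ (x2 → x6)) = F ⊕ T = T
(x2 ⊕ (((x2 ↔ (x2 ⊕ x6)) ∧ x4) ⊕ (x2 → x6))) ⊕ x4 = T ⊕ F = T
((x6 ⊕ x4) ⊕ (x2 ↔ x4)) ⊕ ((x2 ⊕ (((x2 ↔ (x2 ⊕ x6)) ∧ x4) ⊕ (x2 → x6))) ⊕ x4) = T ⊕ T = F
x4 ↔ x6 = F ↔ F = T
x2 ↔ x4 = F ↔ F = T
(x4 ↔ x6) ⊕ (x2 ↔ x4) = T ⊕ T = F
x2 ⊕ x4 = F ⊕ F = F
((x4 ↔ x6) ⊕ (x2 ↔ x4)) ∧ (x2 ⊕ x4) = F ∧ F = F
(((x6 ⊕ x4) ⊕ (x2 ↔ x4)) ⊕ ((x2 ⊕ (((x2 ↔ (x2 ⊕ x6)) ∧ x4) ⊕ (x2 → x6))) ⊕ x4)) ↔ (((x4 ↔ x6) ⊕ (x2 ↔ x4)) ∧ (x2 ⊕ x4)) = F ↔ F = T

T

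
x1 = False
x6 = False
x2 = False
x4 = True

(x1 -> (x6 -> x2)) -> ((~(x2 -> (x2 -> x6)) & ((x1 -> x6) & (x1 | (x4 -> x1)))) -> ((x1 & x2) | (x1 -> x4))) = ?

True

x6 -> x2 = False -> False = True
x1 -> (x6 -> x2) = False -> True = True
x2 -> x6 = False -> False = True
x2 -> (x2 -> x6) = False -> True = True
~(x2 -> (x2 -> x6)) = ~True = False
x1 -> x6 = False -> False = True
x4 -> x1 = True -> False = False
x1 | (x4 -> x1) = False | False = False
(x1 -> x6) & (x1 | (x4 -> x1)) = True & False = False
~(x2 -> (x2 -> x6)) & ((x1 -> x6) & (x1 | (x4 -> x1))) = False & False = False
x1 & x2 = False & False = False
x1 -> x4 = False -> True = True
(x1 & x2) | (x1 -> x4) = False | True = True
(~(x2 -> (x2 -> x6)) & ((x1 -> x6) & (x1 | (x4 -> x1)))) -> ((x1 & x2) | (x1 -> x4)) = False -> True = True
(x1 -> (x6 -> x2)) -> ((~(x2 -> (x2 -> x6)) & ((x1 -> x6) & (x1 | (x4 -> x1)))) -> ((x1 & x2) | (x1 -> x4))) = True -> True = True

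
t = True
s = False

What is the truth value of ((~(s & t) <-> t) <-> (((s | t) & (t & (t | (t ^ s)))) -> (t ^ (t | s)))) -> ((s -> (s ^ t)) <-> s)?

True

s & t = False & True = False
~(s & t) = ~False = True
~(s & t) <-> t = True <-> True = True
s | t = False | True = True
t ^ s = True ^ False = True
t | (t ^ s) = True | True = True
t & (t | (t ^ s)) = True & True = True
(s | t) & (t & (t | (t ^ s))) = True & True = True
t | s = True | False = True
t ^ (t | s) = True ^ True = False
((s | t) & (t & (t | (t ^ s)))) -> (t ^ (t | s)) = True -> False = False
(~(s & t) <-> t) <-> (((s | t) & (t & (t | (t ^ s)))) -> (t ^ (t | s))) = True <-> False = False
s ^ t = False ^ True = True
s -> (s ^ t) = False -> True = True
(s -> (s ^ t)) <-> s = True <-> False = False
((~(s & t) <-> t) <-> (((s | t) & (t & (t | (t ^ s)))) -> (t ^ (t | s)))) -> ((s -> (s ^ t)) <-> s) = False -> False = True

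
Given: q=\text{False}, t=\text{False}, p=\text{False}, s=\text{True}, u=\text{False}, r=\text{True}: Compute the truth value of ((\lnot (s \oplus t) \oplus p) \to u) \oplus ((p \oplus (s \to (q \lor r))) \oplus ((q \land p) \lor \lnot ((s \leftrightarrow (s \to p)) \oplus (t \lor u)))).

\text{True}

s \oplus t = \text{True} \oplus \text{False} = \text{True}
\lnot (s \oplus t) = \lnot \text{True} = \text{False}
\lnot (s \oplus t) \oplus p = \text{False} \oplus \text{False} = \text{False}
(\lnot (s \oplus t) \oplus p) \to u = \text{False} \to \text{False} = \text{True}
q \lor r = \text{False} \lor \text{True} = \text{True}
s \to (q \lor r) = \text{True} \to \text{True} = \text{True}
p \oplus (s \to (q \lor r)) = \text{False} \oplus \text{True} = \text{True}
q \land p = \text{False} \land \text{False} = \text{False}
s \to p = \text{True} \to \text{False} = \text{False}
s \leftrightarrow (s \to p) = \text{True} \leftrightarrow \text{False} = \text{False}
t \lor u = \text{False} \lor \text{False} = \text{False}
(s \leftrightarrow (s \to p)) \oplus (t \lor u) = \text{False} \oplus \text{False} = \text{False}
\lnot ((s \leftrightarrow (s \to p)) \oplus (t \lor u)) = \lnot \text{False} = \text{True}
(q \land p) \lor \lnot ((s \leftrightarrow (s \to p)) \oplus (t \lor u)) = \text{False} \lor \text{True} = \text{True}
(p \oplus (s \to (q \lor r))) \oplus ((q \land p) \lor \lnot ((s \leftrightarrow (s \to p)) \oplus (t \lor u))) = \text{True} \oplus \text{True} = \text{False}
((\lnot (s \oplus t) \oplus p) \to u) \oplus ((p \oplus (s \to (q \lor r))) \oplus ((q \land p) \lor \lnot ((s \leftrightarrow (s \to p)) \oplus (t \lor u)))) = \text{True} \oplus \text{False} = \text{True}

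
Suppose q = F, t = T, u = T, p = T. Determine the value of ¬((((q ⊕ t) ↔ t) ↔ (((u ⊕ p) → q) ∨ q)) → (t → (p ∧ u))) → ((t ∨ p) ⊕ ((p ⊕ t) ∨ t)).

T

q ⊕ t = F ⊕ T = T
(q ⊕ t) ↔ t = T ↔ T = T
u ⊕ p = T ⊕ T = F
(u ⊕ p) → q = F → F = T
((u ⊕ p) → q) ∨ q = T ∨ F = T
((q ⊕ t) ↔ t) ↔ (((u ⊕ p) → q) ∨ q) = T ↔ T = T
p ∧ u = T ∧ T = T
t → (p ∧ u) = T → T = T
(((q ⊕ t) ↔ t) ↔ (((u ⊕ p) → q) ∨ q)) → (t → (p ∧ u)) = T → T = T
¬((((q ⊕ t) ↔ t) ↔ (((u ⊕ p) → q) ∨ q)) → (t → (p ∧ u))) = ¬T = F
t ∨ p = T ∨ T = T
p ⊕ t = T ⊕ T = F
(p ⊕ t) ∨ t = F ∨ T = T
(t ∨ p) ⊕ ((p ⊕ t) ∨ t) = T ⊕ T = F
¬((((q ⊕ t) ↔ t) ↔ (((u ⊕ p) → q) ∨ q)) → (t → (p ∧ u))) → ((t ∨ p) ⊕ ((p ⊕ t) ∨ t)) = F → F = T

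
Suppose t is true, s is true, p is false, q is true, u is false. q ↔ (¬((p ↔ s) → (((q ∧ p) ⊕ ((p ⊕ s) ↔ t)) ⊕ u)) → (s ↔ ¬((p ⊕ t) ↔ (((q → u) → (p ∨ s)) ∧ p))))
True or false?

True

Substituting t=True, s=True, p=False, q=True, u=False:
p ↔ s = False ↔ True = False
q ∧ p = True ∧ False = False
p ⊕ s = False ⊕ True = True
(p ⊕ s) ↔ t = True ↔ True = True
(q ∧ p) ⊕ ((p ⊕ s) ↔ t) = False ⊕ True = True
((q ∧ p) ⊕ ((p ⊕ s) ↔ t)) ⊕ u = True ⊕ False = True
(p ↔ s) → (((q ∧ p) ⊕ ((p ⊕ s) ↔ t)) ⊕ u) = False → True = True
¬((p ↔ s) → (((q ∧ p) ⊕ ((p ⊕ s) ↔ t)) ⊕ u)) = ¬True = False
p ⊕ t = False ⊕ True = True
q → u = True → False = False
p ∨ s = False ∨ True = True
(q → u) → (p ∨ s) = False → True = True
((q → u) → (p ∨ s)) ∧ p = True ∧ False = False
(p ⊕ t) ↔ (((q → u) → (p ∨ s)) ∧ p) = True ↔ False = False
¬((p ⊕ t) ↔ (((q → u) → (p ∨ s)) ∧ p)) = ¬False = True
s ↔ ¬((p ⊕ t) ↔ (((q → u) → (p ∨ s)) ∧ p)) = True ↔ True = True
¬((p ↔ s) → (((q ∧ p) ⊕ ((p ⊕ s) ↔ t)) ⊕ u)) → (s ↔ ¬((p ⊕ t) ↔ (((q → u) → (p ∨ s)) ∧ p))) = False → True = True
q ↔ (¬((p ↔ s) → (((q ∧ p) ⊕ ((p ⊕ s) ↔ t)) ⊕ u)) → (s ↔ ¬((p ⊕ t) ↔ (((q → u) → (p ∨ s)) ∧ p)))) = True ↔ True = True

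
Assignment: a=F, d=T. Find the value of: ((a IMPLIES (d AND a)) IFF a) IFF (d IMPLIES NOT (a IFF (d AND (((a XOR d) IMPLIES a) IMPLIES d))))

F

d AND a = T AND F = F
a IMPLIES (d AND a) = F IMPLIES F = T
(a IMPLIES (d AND a)) IFF a = T IFF F = F
a XOR d = F XOR T = T
(a XOR d) IMPLIES a = T IMPLIES F = F
((a XOR d) IMPLIES a) IMPLIES d = F IMPLIES T = T
d AND (((a XOR d) IMPLIES a) IMPLIES d) = T AND T = T
a IFF (d AND (((a XOR d) IMPLIES a) IMPLIES d)) = F IFF T = F
NOT (a IFF (d AND (((a XOR d) IMPLIES a) IMPLIES d))) = NOT F = T
d IMPLIES NOT (a IFF (d AND (((a XOR d) IMPLIES a) IMPLIES d))) = T IMPLIES T = T
((a IMPLIES (d AND a)) IFF a) IFF (d IMPLIES NOT (a IFF (d AND (((a XOR d) IMPLIES a) IMPLIES d)))) = F IFF T = F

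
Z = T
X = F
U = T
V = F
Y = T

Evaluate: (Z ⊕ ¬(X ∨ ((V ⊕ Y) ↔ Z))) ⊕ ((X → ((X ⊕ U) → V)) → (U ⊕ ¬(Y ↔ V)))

T

V ⊕ Y = F ⊕ T = T
(V ⊕ Y) ↔ Z = T ↔ T = T
X ∨ ((V ⊕ Y) ↔ Z) = F ∨ T = T
¬(X ∨ ((V ⊕ Y) ↔ Z)) = ¬T = F
Z ⊕ ¬(X ∨ ((V ⊕ Y) ↔ Z)) = T ⊕ F = T
X ⊕ U = F ⊕ T = T
(X ⊕ U) → V = T → F = F
X → ((X ⊕ U) → V) = F → F = T
Y ↔ V = T ↔ F = F
¬(Y ↔ V) = ¬F = T
U ⊕ ¬(Y ↔ V) = T ⊕ T = F
(X → ((X ⊕ U) → V)) → (U ⊕ ¬(Y ↔ V)) = T → F = F
(Z ⊕ ¬(X ∨ ((V ⊕ Y) ↔ Z))) ⊕ ((X → ((X ⊕ U) → V)) → (U ⊕ ¬(Y ↔ V))) = T ⊕ F = T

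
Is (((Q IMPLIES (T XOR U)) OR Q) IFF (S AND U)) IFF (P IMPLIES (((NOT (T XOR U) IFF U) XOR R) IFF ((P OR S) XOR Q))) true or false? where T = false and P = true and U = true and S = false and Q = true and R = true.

Substituting T=false, P=true, U=true, S=false, Q=true, R=true:
T XOR U = false XOR true = true
Q IMPLIES (T XOR U) = true IMPLIES true = true
(Q IMPLIES (T XOR U)) OR Q = true OR true = true
S AND U = false AND true = false
((Q IMPLIES (T XOR U)) OR Q) IFF (S AND U) = true IFF false = false
T XOR U = false XOR true = true
NOT (T XOR U) = NOT true = false
NOT (T XOR U) IFF U = false IFF true = false
(NOT (T XOR U) IFF U) XOR R = false XOR true = true
P OR S = true OR false = true
(P OR S) XOR Q = true XOR true = false
((NOT (T XOR U) IFF U) XOR R) IFF ((P OR S) XOR Q) = true IFF false = false
P IMPLIES (((NOT (T XOR U) IFF U) XOR R) IFF ((P OR S) XOR Q)) = true IMPLIES false = false
(((Q IMPLIES (T XOR U)) OR Q) IFF (S AND U)) IFF (P IMPLIES (((NOT (T XOR U) IFF U) XOR R) IFF ((P OR S) XOR Q))) = false IFF false = true

true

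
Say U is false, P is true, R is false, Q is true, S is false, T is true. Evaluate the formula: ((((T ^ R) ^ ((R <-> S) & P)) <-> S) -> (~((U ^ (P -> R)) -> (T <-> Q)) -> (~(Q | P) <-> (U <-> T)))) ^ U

T ^ R = 1 ^ 0 = 1
R <-> S = 0 <-> 0 = 1
(R <-> S) & P = 1 & 1 = 1
(T ^ R) ^ ((R <-> S) & P) = 1 ^ 1 = 0
((T ^ R) ^ ((R <-> S) & P)) <-> S = 0 <-> 0 = 1
P -> R = 1 -> 0 = 0
U ^ (P -> R) = 0 ^ 0 = 0
T <-> Q = 1 <-> 1 = 1
(U ^ (P -> R)) -> (T <-> Q) = 0 -> 1 = 1
~((U ^ (P -> R)) -> (T <-> Q)) = ~1 = 0
Q | P = 1 | 1 = 1
~(Q | P) = ~1 = 0
U <-> T = 0 <-> 1 = 0
~(Q | P) <-> (U <-> T) = 0 <-> 0 = 1
~((U ^ (P -> R)) -> (T <-> Q)) -> (~(Q | P) <-> (U <-> T)) = 0 -> 1 = 1
(((T ^ R) ^ ((R <-> S) & P)) <-> S) -> (~((U ^ (P -> R)) -> (T <-> Q)) -> (~(Q | P) <-> (U <-> T))) = 1 -> 1 = 1
((((T ^ R) ^ ((R <-> S) & P)) <-> S) -> (~((U ^ (P -> R)) -> (T <-> Q)) -> (~(Q | P) <-> (U <-> T)))) ^ U = 1 ^ 0 = 1

1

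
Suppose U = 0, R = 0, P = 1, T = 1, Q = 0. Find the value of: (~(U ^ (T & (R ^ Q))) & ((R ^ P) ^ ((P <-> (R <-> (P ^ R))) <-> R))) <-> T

R ^ Q = 0 ^ 0 = 0
T & (R ^ Q) = 1 & 0 = 0
U ^ (T & (R ^ Q)) = 0 ^ 0 = 0
~(U ^ (T & (R ^ Q))) = ~0 = 1
R ^ P = 0 ^ 1 = 1
P ^ R = 1 ^ 0 = 1
R <-> (P ^ R) = 0 <-> 1 = 0
P <-> (R <-> (P ^ R)) = 1 <-> 0 = 0
(P <-> (R <-> (P ^ R))) <-> R = 0 <-> 0 = 1
(R ^ P) ^ ((P <-> (R <-> (P ^ R))) <-> R) = 1 ^ 1 = 0
~(U ^ (T & (R ^ Q))) & ((R ^ P) ^ ((P <-> (R <-> (P ^ R))) <-> R)) = 1 & 0 = 0
(~(U ^ (T & (R ^ Q))) & ((R ^ P) ^ ((P <-> (R <-> (P ^ R))) <-> R))) <-> T = 0 <-> 1 = 0

0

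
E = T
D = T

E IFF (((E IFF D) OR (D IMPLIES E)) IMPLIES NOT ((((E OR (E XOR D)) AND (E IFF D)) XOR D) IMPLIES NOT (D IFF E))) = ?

F

Substituting E=T, D=T:
E IFF D = T IFF T = T
D IMPLIES E = T IMPLIES T = T
(E IFF D) OR (D IMPLIES E) = T OR T = T
E XOR D = T XOR T = F
E OR (E XOR D) = T OR F = T
E IFF D = T IFF T = T
(E OR (E XOR D)) AND (E IFF D) = T AND T = T
((E OR (E XOR D)) AND (E IFF D)) XOR D = T XOR T = F
D IFF E = T IFF T = T
NOT (D IFF E) = NOT T = F
(((E OR (E XOR D)) AND (E IFF D)) XOR D) IMPLIES NOT (D IFF E) = F IMPLIES F = T
NOT ((((E OR (E XOR D)) AND (E IFF D)) XOR D) IMPLIES NOT (D IFF E)) = NOT T = F
((E IFF D) OR (D IMPLIES E)) IMPLIES NOT ((((E OR (E XOR D)) AND (E IFF D)) XOR D) IMPLIES NOT (D IFF E)) = T IMPLIES F = F
E IFF (((E IFF D) OR (D IMPLIES E)) IMPLIES NOT ((((E OR (E XOR D)) AND (E IFF D)) XOR D) IMPLIES NOT (D IFF E))) = T IFF F = F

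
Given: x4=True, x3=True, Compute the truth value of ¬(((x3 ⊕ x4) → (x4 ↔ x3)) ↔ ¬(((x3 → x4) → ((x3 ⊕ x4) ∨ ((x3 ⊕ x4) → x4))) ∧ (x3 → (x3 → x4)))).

True

x3 ⊕ x4 = True ⊕ True = False
x4 ↔ x3 = True ↔ True = True
(x3 ⊕ x4) → (x4 ↔ x3) = False → True = True
x3 → x4 = True → True = True
x3 ⊕ x4 = True ⊕ True = False
x3 ⊕ x4 = True ⊕ True = False
(x3 ⊕ x4) → x4 = False → True = True
(x3 ⊕ x4) ∨ ((x3 ⊕ x4) → x4) = False ∨ True = True
(x3 → x4) → ((x3 ⊕ x4) ∨ ((x3 ⊕ x4) → x4)) = True → True = True
x3 → x4 = True → True = True
x3 → (x3 → x4) = True → True = True
((x3 → x4) → ((x3 ⊕ x4) ∨ ((x3 ⊕ x4) → x4))) ∧ (x3 → (x3 → x4)) = True ∧ True = True
¬(((x3 → x4) → ((x3 ⊕ x4) ∨ ((x3 ⊕ x4) → x4))) ∧ (x3 → (x3 → x4))) = ¬True = False
((x3 ⊕ x4) → (x4 ↔ x3)) ↔ ¬(((x3 → x4) → ((x3 ⊕ x4) ∨ ((x3 ⊕ x4) → x4))) ∧ (x3 → (x3 → x4))) = True ↔ False = False
¬(((x3 ⊕ x4) → (x4 ↔ x3)) ↔ ¬(((x3 → x4) → ((x3 ⊕ x4) ∨ ((x3 ⊕ x4) → x4))) ∧ (x3 → (x3 → x4)))) = ¬False = True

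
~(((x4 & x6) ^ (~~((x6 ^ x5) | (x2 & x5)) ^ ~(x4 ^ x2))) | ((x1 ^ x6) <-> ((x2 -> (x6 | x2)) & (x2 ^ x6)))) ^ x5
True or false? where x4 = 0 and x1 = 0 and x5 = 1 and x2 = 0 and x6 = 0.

Substituting x4=0, x1=0, x5=1, x2=0, x6=0:
x4 & x6 = 0 & 0 = 0
x6 ^ x5 = 0 ^ 1 = 1
x2 & x5 = 0 & 1 = 0
(x6 ^ x5) | (x2 & x5) = 1 | 0 = 1
~((x6 ^ x5) | (x2 & x5)) = ~1 = 0
~~((x6 ^ x5) | (x2 & x5)) = ~0 = 1
x4 ^ x2 = 0 ^ 0 = 0
~(x4 ^ x2) = ~0 = 1
~~((x6 ^ x5) | (x2 & x5)) ^ ~(x4 ^ x2) = 1 ^ 1 = 0
(x4 & x6) ^ (~~((x6 ^ x5) | (x2 & x5)) ^ ~(x4 ^ x2)) = 0 ^ 0 = 0
x1 ^ x6 = 0 ^ 0 = 0
x6 | x2 = 0 | 0 = 0
x2 -> (x6 | x2) = 0 -> 0 = 1
x2 ^ x6 = 0 ^ 0 = 0
(x2 -> (x6 | x2)) & (x2 ^ x6) = 1 & 0 = 0
(x1 ^ x6) <-> ((x2 -> (x6 | x2)) & (x2 ^ x6)) = 0 <-> 0 = 1
((x4 & x6) ^ (~~((x6 ^ x5) | (x2 & x5)) ^ ~(x4 ^ x2))) | ((x1 ^ x6) <-> ((x2 -> (x6 | x2)) & (x2 ^ x6))) = 0 | 1 = 1
~(((x4 & x6) ^ (~~((x6 ^ x5) | (x2 & x5)) ^ ~(x4 ^ x2))) | ((x1 ^ x6) <-> ((x2 -> (x6 | x2)) & (x2 ^ x6)))) = ~1 = 0
~(((x4 & x6) ^ (~~((x6 ^ x5) | (x2 & x5)) ^ ~(x4 ^ x2))) | ((x1 ^ x6) <-> ((x2 -> (x6 | x2)) & (x2 ^ x6)))) ^ x5 = 0 ^ 1 = 1

1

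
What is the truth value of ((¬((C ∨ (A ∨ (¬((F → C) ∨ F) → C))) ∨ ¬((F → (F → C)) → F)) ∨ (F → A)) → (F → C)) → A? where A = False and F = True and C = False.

F → C = True → False = False
(F → C) ∨ F = False ∨ True = True
¬((F → C) ∨ F) = ¬True = False
¬((F → C) ∨ F) → C = False → False = True
A ∨ (¬((F → C) ∨ F) → C) = False ∨ True = True
C ∨ (A ∨ (¬((F → C) ∨ F) → C)) = False ∨ True = True
F → C = True → False = False
F → (F → C) = True → False = False
(F → (F → C)) → F = False → True = True
¬((F → (F → C)) → F) = ¬True = False
(C ∨ (A ∨ (¬((F → C) ∨ F) → C))) ∨ ¬((F → (F → C)) → F) = True ∨ False = True
¬((C ∨ (A ∨ (¬((F → C) ∨ F) → C))) ∨ ¬((F → (F → C)) → F)) = ¬True = False
F → A = True → False = False
¬((C ∨ (A ∨ (¬((F → C) ∨ F) → C))) ∨ ¬((F → (F → C)) → F)) ∨ (F → A) = False ∨ False = False
F → C = True → False = False
(¬((C ∨ (A ∨ (¬((F → C) ∨ F) → C))) ∨ ¬((F → (F → C)) → F)) ∨ (F → A)) → (F → C) = False → False = True
((¬((C ∨ (A ∨ (¬((F → C) ∨ F) → C))) ∨ ¬((F → (F → C)) → F)) ∨ (F → A)) → (F → C)) → A = True → False = False

False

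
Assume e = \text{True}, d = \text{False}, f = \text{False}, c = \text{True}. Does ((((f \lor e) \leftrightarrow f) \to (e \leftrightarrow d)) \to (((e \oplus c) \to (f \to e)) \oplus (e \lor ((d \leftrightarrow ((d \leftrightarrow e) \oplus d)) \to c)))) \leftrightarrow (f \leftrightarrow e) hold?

\text{True}

f \lor e = \text{False} \lor \text{True} = \text{True}
(f \lor e) \leftrightarrow f = \text{True} \leftrightarrow \text{False} = \text{False}
e \leftrightarrow d = \text{True} \leftrightarrow \text{False} = \text{False}
((f \lor e) \leftrightarrow f) \to (e \leftrightarrow d) = \text{False} \to \text{False} = \text{True}
e \oplus c = \text{True} \oplus \text{True} = \text{False}
f \to e = \text{False} \to \text{True} = \text{True}
(e \oplus c) \to (f \to e) = \text{False} \to \text{True} = \text{True}
d \leftrightarrow e = \text{False} \leftrightarrow \text{True} = \text{False}
(d \leftrightarrow e) \oplus d = \text{False} \oplus \text{False} = \text{False}
d \leftrightarrow ((d \leftrightarrow e) \oplus d) = \text{False} \leftrightarrow \text{False} = \text{True}
(d \leftrightarrow ((d \leftrightarrow e) \oplus d)) \to c = \text{True} \to \text{True} = \text{True}
e \lor ((d \leftrightarrow ((d \leftrightarrow e) \oplus d)) \to c) = \text{True} \lor \text{True} = \text{True}
((e \oplus c) \to (f \to e)) \oplus (e \lor ((d \leftrightarrow ((d \leftrightarrow e) \oplus d)) \to c)) = \text{True} \oplus \text{True} = \text{False}
(((f \lor e) \leftrightarrow f) \to (e \leftrightarrow d)) \to (((e \oplus c) \to (f \to e)) \oplus (e \lor ((d \leftrightarrow ((d \leftrightarrow e) \oplus d)) \to c))) = \text{True} \to \text{False} = \text{False}
f \leftrightarrow e = \text{False} \leftrightarrow \text{True} = \text{False}
((((f \lor e) \leftrightarrow f) \to (e \leftrightarrow d)) \to (((e \oplus c) \to (f \to e)) \oplus (e \lor ((d \leftrightarrow ((d \leftrightarrow e) \oplus d)) \to c)))) \leftrightarrow (f \leftrightarrow e) = \text{False} \leftrightarrow \text{False} = \text{True}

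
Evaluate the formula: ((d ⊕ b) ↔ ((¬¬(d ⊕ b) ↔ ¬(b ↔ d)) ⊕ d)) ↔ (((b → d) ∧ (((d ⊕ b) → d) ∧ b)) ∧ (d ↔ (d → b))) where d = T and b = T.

T

d ⊕ b = T ⊕ T = F
d ⊕ b = T ⊕ T = F
¬(d ⊕ b) = ¬F = T
¬¬(d ⊕ b) = ¬T = F
b ↔ d = T ↔ T = T
¬(b ↔ d) = ¬T = F
¬¬(d ⊕ b) ↔ ¬(b ↔ d) = F ↔ F = T
(¬¬(d ⊕ b) ↔ ¬(b ↔ d)) ⊕ d = T ⊕ T = F
(d ⊕ b) ↔ ((¬¬(d ⊕ b) ↔ ¬(b ↔ d)) ⊕ d) = F ↔ F = T
b → d = T → T = T
d ⊕ b = T ⊕ T = F
(d ⊕ b) → d = F → T = T
((d ⊕ b) → d) ∧ b = T ∧ T = T
(b → d) ∧ (((d ⊕ b) → d) ∧ b) = T ∧ T = T
d → b = T → T = T
d ↔ (d → b) = T ↔ T = T
((b → d) ∧ (((d ⊕ b) → d) ∧ b)) ∧ (d ↔ (d → b)) = T ∧ T = T
((d ⊕ b) ↔ ((¬¬(d ⊕ b) ↔ ¬(b ↔ d)) ⊕ d)) ↔ (((b → d) ∧ (((d ⊕ b) → d) ∧ b)) ∧ (d ↔ (d → b))) = T ↔ T = T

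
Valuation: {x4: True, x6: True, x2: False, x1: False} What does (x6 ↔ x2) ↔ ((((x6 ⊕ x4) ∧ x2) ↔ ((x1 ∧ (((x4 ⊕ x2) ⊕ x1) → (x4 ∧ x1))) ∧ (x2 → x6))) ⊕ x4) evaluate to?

x6 ↔ x2 = True ↔ False = False
x6 ⊕ x4 = True ⊕ True = False
(x6 ⊕ x4) ∧ x2 = False ∧ False = False
x4 ⊕ x2 = True ⊕ False = True
(x4 ⊕ x2) ⊕ x1 = True ⊕ False = True
x4 ∧ x1 = True ∧ False = False
((x4 ⊕ x2) ⊕ x1) → (x4 ∧ x1) = True → False = False
x1 ∧ (((x4 ⊕ x2) ⊕ x1) → (x4 ∧ x1)) = False ∧ False = False
x2 → x6 = False → True = True
(x1 ∧ (((x4 ⊕ x2) ⊕ x1) → (x4 ∧ x1))) ∧ (x2 → x6) = False ∧ True = False
((x6 ⊕ x4) ∧ x2) ↔ ((x1 ∧ (((x4 ⊕ x2) ⊕ x1) → (x4 ∧ x1))) ∧ (x2 → x6)) = False ↔ False = True
(((x6 ⊕ x4) ∧ x2) ↔ ((x1 ∧ (((x4 ⊕ x2) ⊕ x1) → (x4 ∧ x1))) ∧ (x2 → x6))) ⊕ x4 = True ⊕ True = False
(x6 ↔ x2) ↔ ((((x6 ⊕ x4) ∧ x2) ↔ ((x1 ∧ (((x4 ⊕ x2) ⊕ x1) → (x4 ∧ x1))) ∧ (x2 → x6))) ⊕ x4) = False ↔ False = True

True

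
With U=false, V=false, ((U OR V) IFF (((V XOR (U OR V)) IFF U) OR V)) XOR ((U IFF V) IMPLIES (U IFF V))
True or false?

true

U OR V = false OR false = false
U OR V = false OR false = false
V XOR (U OR V) = false XOR false = false
(V XOR (U OR V)) IFF U = false IFF false = true
((V XOR (U OR V)) IFF U) OR V = true OR false = true
(U OR V) IFF (((V XOR (U OR V)) IFF U) OR V) = false IFF true = false
U IFF V = false IFF false = true
U IFF V = false IFF false = true
(U IFF V) IMPLIES (U IFF V) = true IMPLIES true = true
((U OR V) IFF (((V XOR (U OR V)) IFF U) OR V)) XOR ((U IFF V) IMPLIES (U IFF V)) = false XOR true = true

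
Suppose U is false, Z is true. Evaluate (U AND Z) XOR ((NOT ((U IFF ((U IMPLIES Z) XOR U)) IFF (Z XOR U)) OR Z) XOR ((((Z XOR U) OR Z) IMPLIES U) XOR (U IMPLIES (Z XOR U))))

False

Substituting U=False, Z=True:
U AND Z = False AND True = False
U IMPLIES Z = False IMPLIES True = True
(U IMPLIES Z) XOR U = True XOR False = True
U IFF ((U IMPLIES Z) XOR U) = False IFF True = False
Z XOR U = True XOR False = True
(U IFF ((U IMPLIES Z) XOR U)) IFF (Z XOR U) = False IFF True = False
NOT ((U IFF ((U IMPLIES Z) XOR U)) IFF (Z XOR U)) = NOT False = True
NOT ((U IFF ((U IMPLIES Z) XOR U)) IFF (Z XOR U)) OR Z = True OR True = True
Z XOR U = True XOR False = True
(Z XOR U) OR Z = True OR True = True
((Z XOR U) OR Z) IMPLIES U = True IMPLIES False = False
Z XOR U = True XOR False = True
U IMPLIES (Z XOR U) = False IMPLIES True = True
(((Z XOR U) OR Z) IMPLIES U) XOR (U IMPLIES (Z XOR U)) = False XOR True = True
(NOT ((U IFF ((U IMPLIES Z) XOR U)) IFF (Z XOR U)) OR Z) XOR ((((Z XOR U) OR Z) IMPLIES U) XOR (U IMPLIES (Z XOR U))) = True XOR True = False
(U AND Z) XOR ((NOT ((U IFF ((U IMPLIES Z) XOR U)) IFF (Z XOR U)) OR Z) XOR ((((Z XOR U) OR Z) IMPLIES U) XOR (U IMPLIES (Z XOR U)))) = False XOR False = False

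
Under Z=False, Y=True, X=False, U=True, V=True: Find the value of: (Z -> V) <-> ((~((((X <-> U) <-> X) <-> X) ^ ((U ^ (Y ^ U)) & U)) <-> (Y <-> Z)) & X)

Z -> V = False -> True = True
X <-> U = False <-> True = False
(X <-> U) <-> X = False <-> False = True
((X <-> U) <-> X) <-> X = True <-> False = False
Y ^ U = True ^ True = False
U ^ (Y ^ U) = True ^ False = True
(U ^ (Y ^ U)) & U = True & True = True
(((X <-> U) <-> X) <-> X) ^ ((U ^ (Y ^ U)) & U) = False ^ True = True
~((((X <-> U) <-> X) <-> X) ^ ((U ^ (Y ^ U)) & U)) = ~True = False
Y <-> Z = True <-> False = False
~((((X <-> U) <-> X) <-> X) ^ ((U ^ (Y ^ U)) & U)) <-> (Y <-> Z) = False <-> False = True
(~((((X <-> U) <-> X) <-> X) ^ ((U ^ (Y ^ U)) & U)) <-> (Y <-> Z)) & X = True & False = False
(Z -> V) <-> ((~((((X <-> U) <-> X) <-> X) ^ ((U ^ (Y ^ U)) & U)) <-> (Y <-> Z)) & X) = True <-> False = False

False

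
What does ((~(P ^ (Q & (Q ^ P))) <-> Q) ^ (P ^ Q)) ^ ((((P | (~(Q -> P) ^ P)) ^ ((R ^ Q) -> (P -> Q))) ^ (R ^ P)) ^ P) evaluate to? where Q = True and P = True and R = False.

Q ^ P = True ^ True = False
Q & (Q ^ P) = True & False = False
P ^ (Q & (Q ^ P)) = True ^ False = True
~(P ^ (Q & (Q ^ P))) = ~True = False
~(P ^ (Q & (Q ^ P))) <-> Q = False <-> True = False
P ^ Q = True ^ True = False
(~(P ^ (Q & (Q ^ P))) <-> Q) ^ (P ^ Q) = False ^ False = False
Q -> P = True -> True = True
~(Q -> P) = ~True = False
~(Q -> P) ^ P = False ^ True = True
P | (~(Q -> P) ^ P) = True | True = True
R ^ Q = False ^ True = True
P -> Q = True -> True = True
(R ^ Q) -> (P -> Q) = True -> True = True
(P | (~(Q -> P) ^ P)) ^ ((R ^ Q) -> (P -> Q)) = True ^ True = False
R ^ P = False ^ True = True
((P | (~(Q -> P) ^ P)) ^ ((R ^ Q) -> (P -> Q))) ^ (R ^ P) = False ^ True = True
(((P | (~(Q -> P) ^ P)) ^ ((R ^ Q) -> (P -> Q))) ^ (R ^ P)) ^ P = True ^ True = False
((~(P ^ (Q & (Q ^ P))) <-> Q) ^ (P ^ Q)) ^ ((((P | (~(Q -> P) ^ P)) ^ ((R ^ Q) -> (P -> Q))) ^ (R ^ P)) ^ P) = False ^ False = False

False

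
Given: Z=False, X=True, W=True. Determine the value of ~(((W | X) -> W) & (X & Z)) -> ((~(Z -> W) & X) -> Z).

Substituting Z=False, X=True, W=True:
W | X = True | True = True
(W | X) -> W = True -> True = True
X & Z = True & False = False
((W | X) -> W) & (X & Z) = True & False = False
~(((W | X) -> W) & (X & Z)) = ~False = True
Z -> W = False -> True = True
~(Z -> W) = ~True = False
~(Z -> W) & X = False & True = False
(~(Z -> W) & X) -> Z = False -> False = True
~(((W | X) -> W) & (X & Z)) -> ((~(Z -> W) & X) -> Z) = True -> True = True

True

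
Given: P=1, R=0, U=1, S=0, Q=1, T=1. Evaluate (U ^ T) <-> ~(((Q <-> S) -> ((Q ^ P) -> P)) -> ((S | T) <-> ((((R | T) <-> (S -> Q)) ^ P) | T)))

Substituting P=1, R=0, U=1, S=0, Q=1, T=1:
U ^ T = 1 ^ 1 = 0
Q <-> S = 1 <-> 0 = 0
Q ^ P = 1 ^ 1 = 0
(Q ^ P) -> P = 0 -> 1 = 1
(Q <-> S) -> ((Q ^ P) -> P) = 0 -> 1 = 1
S | T = 0 | 1 = 1
R | T = 0 | 1 = 1
S -> Q = 0 -> 1 = 1
(R | T) <-> (S -> Q) = 1 <-> 1 = 1
((R | T) <-> (S -> Q)) ^ P = 1 ^ 1 = 0
(((R | T) <-> (S -> Q)) ^ P) | T = 0 | 1 = 1
(S | T) <-> ((((R | T) <-> (S -> Q)) ^ P) | T) = 1 <-> 1 = 1
((Q <-> S) -> ((Q ^ P) -> P)) -> ((S | T) <-> ((((R | T) <-> (S -> Q)) ^ P) | T)) = 1 -> 1 = 1
~(((Q <-> S) -> ((Q ^ P) -> P)) -> ((S | T) <-> ((((R | T) <-> (S -> Q)) ^ P) | T))) = ~1 = 0
(U ^ T) <-> ~(((Q <-> S) -> ((Q ^ P) -> P)) -> ((S | T) <-> ((((R | T) <-> (S -> Q)) ^ P) | T))) = 0 <-> 0 = 1

1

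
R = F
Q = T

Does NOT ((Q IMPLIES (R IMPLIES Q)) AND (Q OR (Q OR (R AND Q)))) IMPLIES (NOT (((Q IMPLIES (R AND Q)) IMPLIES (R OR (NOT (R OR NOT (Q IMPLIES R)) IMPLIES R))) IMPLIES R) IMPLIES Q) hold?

T

Substituting R=F, Q=T:
R IMPLIES Q = F IMPLIES T = T
Q IMPLIES (R IMPLIES Q) = T IMPLIES T = T
R AND Q = F AND T = F
Q OR (R AND Q) = T OR F = T
Q OR (Q OR (R AND Q)) = T OR T = T
(Q IMPLIES (R IMPLIES Q)) AND (Q OR (Q OR (R AND Q))) = T AND T = T
NOT ((Q IMPLIES (R IMPLIES Q)) AND (Q OR (Q OR (R AND Q)))) = NOT T = F
R AND Q = F AND T = F
Q IMPLIES (R AND Q) = T IMPLIES F = F
Q IMPLIES R = T IMPLIES F = F
NOT (Q IMPLIES R) = NOT F = T
R OR NOT (Q IMPLIES R) = F OR T = T
NOT (R OR NOT (Q IMPLIES R)) = NOT T = F
NOT (R OR NOT (Q IMPLIES R)) IMPLIES R = F IMPLIES F = T
R OR (NOT (R OR NOT (Q IMPLIES R)) IMPLIES R) = F OR T = T
(Q IMPLIES (R AND Q)) IMPLIES (R OR (NOT (R OR NOT (Q IMPLIES R)) IMPLIES R)) = F IMPLIES T = T
((Q IMPLIES (R AND Q)) IMPLIES (R OR (NOT (R OR NOT (Q IMPLIES R)) IMPLIES R))) IMPLIES R = T IMPLIES F = F
NOT (((Q IMPLIES (R AND Q)) IMPLIES (R OR (NOT (R OR NOT (Q IMPLIES R)) IMPLIES R))) IMPLIES R) = NOT F = T
NOT (((Q IMPLIES (R AND Q)) IMPLIES (R OR (NOT (R OR NOT (Q IMPLIES R)) IMPLIES R))) IMPLIES R) IMPLIES Q = T IMPLIES T = T
NOT ((Q IMPLIES (R IMPLIES Q)) AND (Q OR (Q OR (R AND Q)))) IMPLIES (NOT (((Q IMPLIES (R AND Q)) IMPLIES (R OR (NOT (R OR NOT (Q IMPLIES R)) IMPLIES R))) IMPLIES R) IMPLIES Q) = F IMPLIES T = T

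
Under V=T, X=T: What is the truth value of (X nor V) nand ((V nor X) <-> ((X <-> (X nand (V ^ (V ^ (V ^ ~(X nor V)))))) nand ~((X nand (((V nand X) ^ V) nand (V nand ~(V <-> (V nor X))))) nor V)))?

X nor V = T nor T = F
V nor X = T nor T = F
X nor V = T nor T = F
~(X nor V) = ~F = T
V ^ ~(X nor V) = T ^ T = F
V ^ (V ^ ~(X nor V)) = T ^ F = T
V ^ (V ^ (V ^ ~(X nor V))) = T ^ T = F
X nand (V ^ (V ^ (V ^ ~(X nor V)))) = T nand F = T
X <-> (X nand (V ^ (V ^ (V ^ ~(X nor V))))) = T <-> T = T
V nand X = T nand T = F
(V nand X) ^ V = F ^ T = T
V nor X = T nor T = F
V <-> (V nor X) = T <-> F = F
~(V <-> (V nor X)) = ~F = T
V nand ~(V <-> (V nor X)) = T nand T = F
((V nand X) ^ V) nand (V nand ~(V <-> (V nor X))) = T nand F = T
X nand (((V nand X) ^ V) nand (V nand ~(V <-> (V nor X)))) = T nand T = F
(X nand (((V nand X) ^ V) nand (V nand ~(V <-> (V nor X))))) nor V = F nor T = F
~((X nand (((V nand X) ^ V) nand (V nand ~(V <-> (V nor X))))) nor V) = ~F = T
(X <-> (X nand (V ^ (V ^ (V ^ ~(X nor V)))))) nand ~((X nand (((V nand X) ^ V) nand (V nand ~(V <-> (V nor X))))) nor V) = T nand T = F
(V nor X) <-> ((X <-> (X nand (V ^ (V ^ (V ^ ~(X nor V)))))) nand ~((X nand (((V nand X) ^ V) nand (V nand ~(V <-> (V nor X))))) nor V)) = F <-> F = T
(X nor V) nand ((V nor X) <-> ((X <-> (X nand (V ^ (V ^ (V ^ ~(X nor V)))))) nand ~((X nand (((V nand X) ^ V) nand (V nand ~(V <-> (V nor X))))) nor V))) = F nand T = T

T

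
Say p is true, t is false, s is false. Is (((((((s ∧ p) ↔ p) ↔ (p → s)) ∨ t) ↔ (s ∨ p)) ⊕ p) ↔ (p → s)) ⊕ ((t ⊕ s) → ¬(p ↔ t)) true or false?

Substituting p=True, t=False, s=False:
s ∧ p = False ∧ True = False
(s ∧ p) ↔ p = False ↔ True = False
p → s = True → False = False
((s ∧ p) ↔ p) ↔ (p → s) = False ↔ False = True
(((s ∧ p) ↔ p) ↔ (p → s)) ∨ t = True ∨ False = True
s ∨ p = False ∨ True = True
((((s ∧ p) ↔ p) ↔ (p → s)) ∨ t) ↔ (s ∨ p) = True ↔ True = True
(((((s ∧ p) ↔ p) ↔ (p → s)) ∨ t) ↔ (s ∨ p)) ⊕ p = True ⊕ True = False
p → s = True → False = False
((((((s ∧ p) ↔ p) ↔ (p → s)) ∨ t) ↔ (s ∨ p)) ⊕ p) ↔ (p → s) = False ↔ False = True
t ⊕ s = False ⊕ False = False
p ↔ t = True ↔ False = False
¬(p ↔ t) = ¬False = True
(t ⊕ s) → ¬(p ↔ t) = False → True = True
(((((((s ∧ p) ↔ p) ↔ (p → s)) ∨ t) ↔ (s ∨ p)) ⊕ p) ↔ (p → s)) ⊕ ((t ⊕ s) → ¬(p ↔ t)) = True ⊕ True = False

False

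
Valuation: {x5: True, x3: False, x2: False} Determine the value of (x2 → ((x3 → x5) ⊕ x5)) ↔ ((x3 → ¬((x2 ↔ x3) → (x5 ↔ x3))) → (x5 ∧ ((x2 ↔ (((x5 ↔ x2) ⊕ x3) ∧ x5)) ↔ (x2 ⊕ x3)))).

False

Substituting x5=True, x3=False, x2=False:
x3 → x5 = False → True = True
(x3 → x5) ⊕ x5 = True ⊕ True = False
x2 → ((x3 → x5) ⊕ x5) = False → False = True
x2 ↔ x3 = False ↔ False = True
x5 ↔ x3 = True ↔ False = False
(x2 ↔ x3) → (x5 ↔ x3) = True → False = False
¬((x2 ↔ x3) → (x5 ↔ x3)) = ¬False = True
x3 → ¬((x2 ↔ x3) → (x5 ↔ x3)) = False → True = True
x5 ↔ x2 = True ↔ False = False
(x5 ↔ x2) ⊕ x3 = False ⊕ False = False
((x5 ↔ x2) ⊕ x3) ∧ x5 = False ∧ True = False
x2 ↔ (((x5 ↔ x2) ⊕ x3) ∧ x5) = False ↔ False = True
x2 ⊕ x3 = False ⊕ False = False
(x2 ↔ (((x5 ↔ x2) ⊕ x3) ∧ x5)) ↔ (x2 ⊕ x3) = True ↔ False = False
x5 ∧ ((x2 ↔ (((x5 ↔ x2) ⊕ x3) ∧ x5)) ↔ (x2 ⊕ x3)) = True ∧ False = False
(x3 → ¬((x2 ↔ x3) → (x5 ↔ x3))) → (x5 ∧ ((x2 ↔ (((x5 ↔ x2) ⊕ x3) ∧ x5)) ↔ (x2 ⊕ x3))) = True → False = False
(x2 → ((x3 → x5) ⊕ x5)) ↔ ((x3 → ¬((x2 ↔ x3) → (x5 ↔ x3))) → (x5 ∧ ((x2 ↔ (((x5 ↔ x2) ⊕ x3) ∧ x5)) ↔ (x2 ⊕ x3)))) = True ↔ False = False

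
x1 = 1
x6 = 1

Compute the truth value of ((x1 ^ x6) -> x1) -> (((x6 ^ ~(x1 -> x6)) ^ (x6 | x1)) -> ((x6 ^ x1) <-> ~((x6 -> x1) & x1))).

x1 ^ x6 = 1 ^ 1 = 0
(x1 ^ x6) -> x1 = 0 -> 1 = 1
x1 -> x6 = 1 -> 1 = 1
~(x1 -> x6) = ~1 = 0
x6 ^ ~(x1 -> x6) = 1 ^ 0 = 1
x6 | x1 = 1 | 1 = 1
(x6 ^ ~(x1 -> x6)) ^ (x6 | x1) = 1 ^ 1 = 0
x6 ^ x1 = 1 ^ 1 = 0
x6 -> x1 = 1 -> 1 = 1
(x6 -> x1) & x1 = 1 & 1 = 1
~((x6 -> x1) & x1) = ~1 = 0
(x6 ^ x1) <-> ~((x6 -> x1) & x1) = 0 <-> 0 = 1
((x6 ^ ~(x1 -> x6)) ^ (x6 | x1)) -> ((x6 ^ x1) <-> ~((x6 -> x1) & x1)) = 0 -> 1 = 1
((x1 ^ x6) -> x1) -> (((x6 ^ ~(x1 -> x6)) ^ (x6 | x1)) -> ((x6 ^ x1) <-> ~((x6 -> x1) & x1))) = 1 -> 1 = 1

1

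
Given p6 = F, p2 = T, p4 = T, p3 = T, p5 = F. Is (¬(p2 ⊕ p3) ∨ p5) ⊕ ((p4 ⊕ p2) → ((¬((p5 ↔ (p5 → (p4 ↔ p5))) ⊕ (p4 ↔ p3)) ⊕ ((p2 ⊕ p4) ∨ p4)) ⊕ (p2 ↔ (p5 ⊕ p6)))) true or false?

F

p2 ⊕ p3 = T ⊕ T = F
¬(p2 ⊕ p3) = ¬F = T
¬(p2 ⊕ p3) ∨ p5 = T ∨ F = T
p4 ⊕ p2 = T ⊕ T = F
p4 ↔ p5 = T ↔ F = F
p5 → (p4 ↔ p5) = F → F = T
p5 ↔ (p5 → (p4 ↔ p5)) = F ↔ T = F
p4 ↔ p3 = T ↔ T = T
(p5 ↔ (p5 → (p4 ↔ p5))) ⊕ (p4 ↔ p3) = F ⊕ T = T
¬((p5 ↔ (p5 → (p4 ↔ p5))) ⊕ (p4 ↔ p3)) = ¬T = F
p2 ⊕ p4 = T ⊕ T = F
(p2 ⊕ p4) ∨ p4 = F ∨ T = T
¬((p5 ↔ (p5 → (p4 ↔ p5))) ⊕ (p4 ↔ p3)) ⊕ ((p2 ⊕ p4) ∨ p4) = F ⊕ T = T
p5 ⊕ p6 = F ⊕ F = F
p2 ↔ (p5 ⊕ p6) = T ↔ F = F
(¬((p5 ↔ (p5 → (p4 ↔ p5))) ⊕ (p4 ↔ p3)) ⊕ ((p2 ⊕ p4) ∨ p4)) ⊕ (p2 ↔ (p5 ⊕ p6)) = T ⊕ F = T
(p4 ⊕ p2) → ((¬((p5 ↔ (p5 → (p4 ↔ p5))) ⊕ (p4 ↔ p3)) ⊕ ((p2 ⊕ p4) ∨ p4)) ⊕ (p2 ↔ (p5 ⊕ p6))) = F → T = T
(¬(p2 ⊕ p3) ∨ p5) ⊕ ((p4 ⊕ p2) → ((¬((p5 ↔ (p5 → (p4 ↔ p5))) ⊕ (p4 ↔ p3)) ⊕ ((p2 ⊕ p4) ∨ p4)) ⊕ (p2 ↔ (p5 ⊕ p6)))) = T ⊕ T = F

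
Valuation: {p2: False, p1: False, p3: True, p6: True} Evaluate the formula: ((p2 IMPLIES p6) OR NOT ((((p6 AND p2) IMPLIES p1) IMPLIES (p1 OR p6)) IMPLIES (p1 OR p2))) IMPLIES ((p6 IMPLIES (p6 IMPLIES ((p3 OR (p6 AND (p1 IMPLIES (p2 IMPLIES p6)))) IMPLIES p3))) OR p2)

True

Substituting p2=False, p1=False, p3=True, p6=True:
p2 IMPLIES p6 = False IMPLIES True = True
p6 AND p2 = True AND False = False
(p6 AND p2) IMPLIES p1 = False IMPLIES False = True
p1 OR p6 = False OR True = True
((p6 AND p2) IMPLIES p1) IMPLIES (p1 OR p6) = True IMPLIES True = True
p1 OR p2 = False OR False = False
(((p6 AND p2) IMPLIES p1) IMPLIES (p1 OR p6)) IMPLIES (p1 OR p2) = True IMPLIES False = False
NOT ((((p6 AND p2) IMPLIES p1) IMPLIES (p1 OR p6)) IMPLIES (p1 OR p2)) = NOT False = True
(p2 IMPLIES p6) OR NOT ((((p6 AND p2) IMPLIES p1) IMPLIES (p1 OR p6)) IMPLIES (p1 OR p2)) = True OR True = True
p2 IMPLIES p6 = False IMPLIES True = True
p1 IMPLIES (p2 IMPLIES p6) = False IMPLIES True = True
p6 AND (p1 IMPLIES (p2 IMPLIES p6)) = True AND True = True
p3 OR (p6 AND (p1 IMPLIES (p2 IMPLIES p6))) = True OR True = True
(p3 OR (p6 AND (p1 IMPLIES (p2 IMPLIES p6)))) IMPLIES p3 = True IMPLIES True = True
p6 IMPLIES ((p3 OR (p6 AND (p1 IMPLIES (p2 IMPLIES p6)))) IMPLIES p3) = True IMPLIES True = True
p6 IMPLIES (p6 IMPLIES ((p3 OR (p6 AND (p1 IMPLIES (p2 IMPLIES p6)))) IMPLIES p3)) = True IMPLIES True = True
(p6 IMPLIES (p6 IMPLIES ((p3 OR (p6 AND (p1 IMPLIES (p2 IMPLIES p6)))) IMPLIES p3))) OR p2 = True OR False = True
((p2 IMPLIES p6) OR NOT ((((p6 AND p2) IMPLIES p1) IMPLIES (p1 OR p6)) IMPLIES (p1 OR p2))) IMPLIES ((p6 IMPLIES (p6 IMPLIES ((p3 OR (p6 AND (p1 IMPLIES (p2 IMPLIES p6)))) IMPLIES p3))) OR p2) = True IMPLIES True = True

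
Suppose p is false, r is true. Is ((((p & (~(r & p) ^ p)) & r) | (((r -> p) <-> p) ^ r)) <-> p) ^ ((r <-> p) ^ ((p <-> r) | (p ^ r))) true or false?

F

r & p = T & F = F
~(r & p) = ~F = T
~(r & p) ^ p = T ^ F = T
p & (~(r & p) ^ p) = F & T = F
(p & (~(r & p) ^ p)) & r = F & T = F
r -> p = T -> F = F
(r -> p) <-> p = F <-> F = T
((r -> p) <-> p) ^ r = T ^ T = F
((p & (~(r & p) ^ p)) & r) | (((r -> p) <-> p) ^ r) = F | F = F
(((p & (~(r & p) ^ p)) & r) | (((r -> p) <-> p) ^ r)) <-> p = F <-> F = T
r <-> p = T <-> F = F
p <-> r = F <-> T = F
p ^ r = F ^ T = T
(p <-> r) | (p ^ r) = F | T = T
(r <-> p) ^ ((p <-> r) | (p ^ r)) = F ^ T = T
((((p & (~(r & p) ^ p)) & r) | (((r -> p) <-> p) ^ r)) <-> p) ^ ((r <-> p) ^ ((p <-> r) | (p ^ r))) = T ^ T = F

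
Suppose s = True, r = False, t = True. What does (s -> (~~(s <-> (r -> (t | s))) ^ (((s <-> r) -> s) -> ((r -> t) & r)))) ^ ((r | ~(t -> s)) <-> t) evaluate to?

t | s = True | True = True
r -> (t | s) = False -> True = True
s <-> (r -> (t | s)) = True <-> True = True
~(s <-> (r -> (t | s))) = ~True = False
~~(s <-> (r -> (t | s))) = ~False = True
s <-> r = True <-> False = False
(s <-> r) -> s = False -> True = True
r -> t = False -> True = True
(r -> t) & r = True & False = False
((s <-> r) -> s) -> ((r -> t) & r) = True -> False = False
~~(s <-> (r -> (t | s))) ^ (((s <-> r) -> s) -> ((r -> t) & r)) = True ^ False = True
s -> (~~(s <-> (r -> (t | s))) ^ (((s <-> r) -> s) -> ((r -> t) & r))) = True -> True = True
t -> s = True -> True = True
~(t -> s) = ~True = False
r | ~(t -> s) = False | False = False
(r | ~(t -> s)) <-> t = False <-> True = False
(s -> (~~(s <-> (r -> (t | s))) ^ (((s <-> r) -> s) -> ((r -> t) & r)))) ^ ((r | ~(t -> s)) <-> t) = True ^ False = True

True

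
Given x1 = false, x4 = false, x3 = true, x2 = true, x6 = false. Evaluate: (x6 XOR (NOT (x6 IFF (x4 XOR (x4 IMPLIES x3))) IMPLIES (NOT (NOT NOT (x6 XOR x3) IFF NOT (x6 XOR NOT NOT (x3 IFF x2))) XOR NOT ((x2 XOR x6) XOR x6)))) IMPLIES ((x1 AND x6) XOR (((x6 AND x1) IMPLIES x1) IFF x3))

x4 IMPLIES x3 = false IMPLIES true = true
x4 XOR (x4 IMPLIES x3) = false XOR true = true
x6 IFF (x4 XOR (x4 IMPLIES x3)) = false IFF true = false
NOT (x6 IFF (x4 XOR (x4 IMPLIES x3))) = NOT false = true
x6 XOR x3 = false XOR true = true
NOT (x6 XOR x3) = NOT true = false
NOT NOT (x6 XOR x3) = NOT false = true
x3 IFF x2 = true IFF true = true
NOT (x3 IFF x2) = NOT true = false
NOT NOT (x3 IFF x2) = NOT false = true
x6 XOR NOT NOT (x3 IFF x2) = false XOR true = true
NOT (x6 XOR NOT NOT (x3 IFF x2)) = NOT true = false
NOT NOT (x6 XOR x3) IFF NOT (x6 XOR NOT NOT (x3 IFF x2)) = true IFF false = false
NOT (NOT NOT (x6 XOR x3) IFF NOT (x6 XOR NOT NOT (x3 IFF x2))) = NOT false = true
x2 XOR x6 = true XOR false = true
(x2 XOR x6) XOR x6 = true XOR false = true
NOT ((x2 XOR x6) XOR x6) = NOT true = false
NOT (NOT NOT (x6 XOR x3) IFF NOT (x6 XOR NOT NOT (x3 IFF x2))) XOR NOT ((x2 XOR x6) XOR x6) = true XOR false = true
NOT (x6 IFF (x4 XOR (x4 IMPLIES x3))) IMPLIES (NOT (NOT NOT (x6 XOR x3) IFF NOT (x6 XOR NOT NOT (x3 IFF x2))) XOR NOT ((x2 XOR x6) XOR x6)) = true IMPLIES true = true
x6 XOR (NOT (x6 IFF (x4 XOR (x4 IMPLIES x3))) IMPLIES (NOT (NOT NOT (x6 XOR x3) IFF NOT (x6 XOR NOT NOT (x3 IFF x2))) XOR NOT ((x2 XOR x6) XOR x6))) = false XOR true = true
x1 AND x6 = false AND false = false
x6 AND x1 = false AND false = false
(x6 AND x1) IMPLIES x1 = false IMPLIES false = true
((x6 AND x1) IMPLIES x1) IFF x3 = true IFF true = true
(x1 AND x6) XOR (((x6 AND x1) IMPLIES x1) IFF x3) = false XOR true = true
(x6 XOR (NOT (x6 IFF (x4 XOR (x4 IMPLIES x3))) IMPLIES (NOT (NOT NOT (x6 XOR x3) IFF NOT (x6 XOR NOT NOT (x3 IFF x2))) XOR NOT ((x2 XOR x6) XOR x6)))) IMPLIES ((x1 AND x6) XOR (((x6 AND x1) IMPLIES x1) IFF x3)) = true IMPLIES true = true

true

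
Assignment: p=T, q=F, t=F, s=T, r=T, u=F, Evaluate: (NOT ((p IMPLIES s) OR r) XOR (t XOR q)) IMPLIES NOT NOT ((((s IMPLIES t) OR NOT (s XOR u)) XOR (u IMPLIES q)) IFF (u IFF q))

p IMPLIES s = T IMPLIES T = T
(p IMPLIES s) OR r = T OR T = T
NOT ((p IMPLIES s) OR r) = NOT T = F
t XOR q = F XOR F = F
NOT ((p IMPLIES s) OR r) XOR (t XOR q) = F XOR F = F
s IMPLIES t = T IMPLIES F = F
s XOR u = T XOR F = T
NOT (s XOR u) = NOT T = F
(s IMPLIES t) OR NOT (s XOR u) = F OR F = F
u IMPLIES q = F IMPLIES F = T
((s IMPLIES t) OR NOT (s XOR u)) XOR (u IMPLIES q) = F XOR T = T
u IFF q = F IFF F = T
(((s IMPLIES t) OR NOT (s XOR u)) XOR (u IMPLIES q)) IFF (u IFF q) = T IFF T = T
NOT ((((s IMPLIES t) OR NOT (s XOR u)) XOR (u IMPLIES q)) IFF (u IFF q)) = NOT T = F
NOT NOT ((((s IMPLIES t) OR NOT (s XOR u)) XOR (u IMPLIES q)) IFF (u IFF q)) = NOT F = T
(NOT ((p IMPLIES s) OR r) XOR (t XOR q)) IMPLIES NOT NOT ((((s IMPLIES t) OR NOT (s XOR u)) XOR (u IMPLIES q)) IFF (u IFF q)) = F IMPLIES T = T

T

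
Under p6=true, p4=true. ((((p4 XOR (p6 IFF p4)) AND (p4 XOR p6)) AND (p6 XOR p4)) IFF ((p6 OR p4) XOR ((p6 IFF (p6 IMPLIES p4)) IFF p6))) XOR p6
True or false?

false

Substituting p6=true, p4=true:
p6 IFF p4 = true IFF true = true
p4 XOR (p6 IFF p4) = true XOR true = false
p4 XOR p6 = true XOR true = false
(p4 XOR (p6 IFF p4)) AND (p4 XOR p6) = false AND false = false
p6 XOR p4 = true XOR true = false
((p4 XOR (p6 IFF p4)) AND (p4 XOR p6)) AND (p6 XOR p4) = false AND false = false
p6 OR p4 = true OR true = true
p6 IMPLIES p4 = true IMPLIES true = true
p6 IFF (p6 IMPLIES p4) = true IFF true = true
(p6 IFF (p6 IMPLIES p4)) IFF p6 = true IFF true = true
(p6 OR p4) XOR ((p6 IFF (p6 IMPLIES p4)) IFF p6) = true XOR true = false
(((p4 XOR (p6 IFF p4)) AND (p4 XOR p6)) AND (p6 XOR p4)) IFF ((p6 OR p4) XOR ((p6 IFF (p6 IMPLIES p4)) IFF p6)) = false IFF false = true
((((p4 XOR (p6 IFF p4)) AND (p4 XOR p6)) AND (p6 XOR p4)) IFF ((p6 OR p4) XOR ((p6 IFF (p6 IMPLIES p4)) IFF p6))) XOR p6 = true XOR true = false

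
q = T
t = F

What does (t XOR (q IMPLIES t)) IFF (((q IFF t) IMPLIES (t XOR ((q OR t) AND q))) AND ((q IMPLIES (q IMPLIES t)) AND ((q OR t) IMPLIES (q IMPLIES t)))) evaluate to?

T

Substituting q=T, t=F:
q IMPLIES t = T IMPLIES F = F
t XOR (q IMPLIES t) = F XOR F = F
q IFF t = T IFF F = F
q OR t = T OR F = T
(q OR t) AND q = T AND T = T
t XOR ((q OR t) AND q) = F XOR T = T
(q IFF t) IMPLIES (t XOR ((q OR t) AND q)) = F IMPLIES T = T
q IMPLIES t = T IMPLIES F = F
q IMPLIES (q IMPLIES t) = T IMPLIES F = F
q OR t = T OR F = T
q IMPLIES t = T IMPLIES F = F
(q OR t) IMPLIES (q IMPLIES t) = T IMPLIES F = F
(q IMPLIES (q IMPLIES t)) AND ((q OR t) IMPLIES (q IMPLIES t)) = F AND F = F
((q IFF t) IMPLIES (t XOR ((q OR t) AND q))) AND ((q IMPLIES (q IMPLIES t)) AND ((q OR t) IMPLIES (q IMPLIES t))) = T AND F = F
(t XOR (q IMPLIES t)) IFF (((q IFF t) IMPLIES (t XOR ((q OR t) AND q))) AND ((q IMPLIES (q IMPLIES t)) AND ((q OR t) IMPLIES (q IMPLIES t)))) = F IFF F = T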